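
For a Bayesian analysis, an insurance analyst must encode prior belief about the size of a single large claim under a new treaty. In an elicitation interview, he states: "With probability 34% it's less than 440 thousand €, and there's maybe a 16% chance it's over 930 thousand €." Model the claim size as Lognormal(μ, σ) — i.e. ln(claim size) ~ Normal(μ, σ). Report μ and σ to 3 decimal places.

μ ≈ 6.306, σ ≈ 0.532

If T ~ Lognormal(μ,σ) then ln T ~ Normal(μ,σ), so the p-quantile of ln T is μ + z_p·σ.
ln(440) = 6.087 and ln(930) = 6.835; z_{0.34} = -0.4125, z_{0.84} = 0.9945.
σ = (6.835 − 6.087)/(0.9945 − (-0.4125)) = 0.532.
μ = 6.087 − (-0.4125)·0.532 = 6.306.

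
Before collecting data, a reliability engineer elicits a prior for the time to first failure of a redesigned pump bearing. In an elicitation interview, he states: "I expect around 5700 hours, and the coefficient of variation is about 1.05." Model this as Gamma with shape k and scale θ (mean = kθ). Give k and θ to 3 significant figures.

For Gamma(k, scale θ): mean = kθ, variance = kθ², so CV = 1/√k.
CV = 1.05, hence k = 1/CV² = 0.907.
Then θ = mean/k = 5700/0.907 = 6280.

k ≈ 0.907, θ ≈ 6280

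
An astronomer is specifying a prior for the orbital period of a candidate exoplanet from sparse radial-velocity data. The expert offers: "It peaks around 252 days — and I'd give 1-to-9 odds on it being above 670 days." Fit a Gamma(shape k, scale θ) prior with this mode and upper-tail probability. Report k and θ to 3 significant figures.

Gamma(k,θ) with k>1 has mode (k−1)θ, so θ = 252/(k−1).
Need P(X < 670) = 0.9 with θ tied to k this way. Start at k = 2, θ = 252: P(X<670) ≈ 0.744.
Too low — raise k to concentrate. Iterating converges to k ≈ 3.
Then θ = 252/(3−1) ≈ 126.

k ≈ 3, θ ≈ 126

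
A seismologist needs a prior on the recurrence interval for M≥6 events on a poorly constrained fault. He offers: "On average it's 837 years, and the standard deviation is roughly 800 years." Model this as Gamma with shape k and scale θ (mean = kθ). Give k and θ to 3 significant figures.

k ≈ 1.09, θ ≈ 765

For Gamma(k, scale θ): mean = kθ, variance = kθ², so CV = 1/√k.
CV = SD/mean = 800/837 = 0.9558, hence k = 1/CV² = 1.09.
Then θ = mean/k = 837/1.09 = 765.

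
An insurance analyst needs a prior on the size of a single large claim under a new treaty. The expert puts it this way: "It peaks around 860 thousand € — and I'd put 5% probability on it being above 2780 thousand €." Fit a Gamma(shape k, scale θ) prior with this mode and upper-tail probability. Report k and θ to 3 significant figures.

k ≈ 2.9, θ ≈ 452

Gamma(k,θ) with k>1 has mode (k−1)θ, so θ = 860/(k−1).
Need P(X < 2780) = 0.95 with θ tied to k this way. Start at k = 2, θ = 860: P(X<2780) ≈ 0.833.
Too low — raise k to concentrate. Iterating converges to k ≈ 2.9.
Then θ = 860/(2.9−1) ≈ 452.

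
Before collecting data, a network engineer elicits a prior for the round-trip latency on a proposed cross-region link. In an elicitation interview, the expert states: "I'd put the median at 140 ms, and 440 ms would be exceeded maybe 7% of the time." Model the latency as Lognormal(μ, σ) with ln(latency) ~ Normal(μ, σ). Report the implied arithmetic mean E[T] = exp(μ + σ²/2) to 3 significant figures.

E[T] ≈ 189 ms

If T ~ Lognormal(μ,σ) then ln T ~ Normal(μ,σ), so the p-quantile of ln T is μ + z_p·σ.
ln(140) = 4.942 and ln(440) = 6.087; z_{0.5} = 0, z_{0.93} = 1.476.
σ = (6.087 − 4.942)/(1.476 − (0)) = 0.776.
μ = 4.942 − (0)·0.776 = 4.942.
E[T] = exp(μ + σ²/2) = exp(4.942 + 0.3010) = 189 ms.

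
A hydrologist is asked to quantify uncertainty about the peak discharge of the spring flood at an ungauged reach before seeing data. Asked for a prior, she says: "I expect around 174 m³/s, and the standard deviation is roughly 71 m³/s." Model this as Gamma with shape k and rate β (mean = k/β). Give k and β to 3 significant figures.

k ≈ 6.01, β ≈ 0.0345

For Gamma(k, rate β): mean = k/β, variance = k/β², so CV = 1/√k.
CV = SD/mean = 71/174 = 0.408, hence k = 1/CV² = 6.01.
Then β = k/mean = 6.01/174 = 0.0345.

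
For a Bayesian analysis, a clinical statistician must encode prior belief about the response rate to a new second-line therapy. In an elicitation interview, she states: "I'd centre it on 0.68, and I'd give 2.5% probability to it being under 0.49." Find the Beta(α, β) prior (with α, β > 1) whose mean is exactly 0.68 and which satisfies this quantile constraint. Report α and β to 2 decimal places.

With mean 0.68 fixed, write α = 0.68s, β = 0.32s where s = α+β.
Need P(θ < 0.49) = 0.025 under Beta(0.68s, 0.32s). Normal approximation: (q−m)/√(m(1−m)/s) ≈ z_{0.025} = -1.96, so s ≈ 0.68·0.32·(-1.96)²/(0.49−0.68)² = 23.2.
At s = 23.2: P(θ<0.49) ≈ 0.030. Adjusting to match 0.025 gives s ≈ 25.25.
So α = 0.68·25.25 ≈ 17.17, β = 0.32·25.25 ≈ 8.08.

α ≈ 17.17, β ≈ 8.08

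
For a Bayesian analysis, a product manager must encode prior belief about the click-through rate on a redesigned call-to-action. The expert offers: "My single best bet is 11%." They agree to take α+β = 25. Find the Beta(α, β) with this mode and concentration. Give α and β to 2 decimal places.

α = 3.53, β = 21.47

For α,β > 1 the Beta mode is (α−1)/(α+β−2). With α+β = 25, the mode is (α−1)/23.
Set (α−1)/23 = 0.11 → α = 1 + 0.11·23 = 3.53.
β = 25 − α = 21.47.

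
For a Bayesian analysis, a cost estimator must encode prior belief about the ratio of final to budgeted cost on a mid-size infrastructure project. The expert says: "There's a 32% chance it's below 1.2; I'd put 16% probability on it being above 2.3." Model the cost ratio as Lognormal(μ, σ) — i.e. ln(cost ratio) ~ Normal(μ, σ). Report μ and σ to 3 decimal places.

If T ~ Lognormal(μ,σ) then ln T ~ Normal(μ,σ), so the p-quantile of ln T is μ + z_p·σ.
ln(1.2) = 0.1823 and ln(2.3) = 0.8329; z_{0.32} = -0.4677, z_{0.84} = 0.9945.
σ = (0.8329 − 0.1823)/(0.9945 − (-0.4677)) = 0.445.
μ = 0.1823 − (-0.4677)·0.445 = 0.390.

μ ≈ 0.390, σ ≈ 0.445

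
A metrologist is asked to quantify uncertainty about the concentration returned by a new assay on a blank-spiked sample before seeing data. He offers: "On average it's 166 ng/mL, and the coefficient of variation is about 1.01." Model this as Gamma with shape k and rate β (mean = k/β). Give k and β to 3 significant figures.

k ≈ 0.98, β ≈ 0.00591

For Gamma(k, rate β): mean = k/β, variance = k/β², so CV = 1/√k.
CV = 1.01, hence k = 1/CV² = 0.98.
Then β = k/mean = 0.98/166 = 0.00591.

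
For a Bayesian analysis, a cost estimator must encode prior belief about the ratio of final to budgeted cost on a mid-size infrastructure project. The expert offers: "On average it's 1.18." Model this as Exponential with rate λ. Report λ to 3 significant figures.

Exponential mean = 1/λ, so λ = 1/1.18 = 0.847.

λ ≈ 0.847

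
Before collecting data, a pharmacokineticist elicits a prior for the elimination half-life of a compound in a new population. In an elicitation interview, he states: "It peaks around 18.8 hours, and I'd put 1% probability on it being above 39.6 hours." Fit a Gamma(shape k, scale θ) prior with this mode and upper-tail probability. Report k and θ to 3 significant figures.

Gamma(k,θ) with k>1 has mode (k−1)θ, so θ = 18.8/(k−1).
Need P(X < 39.6) = 0.99 with θ tied to k this way. Start at k = 2, θ = 18.8: P(X<39.6) ≈ 0.622.
Too low — raise k to concentrate. Iterating converges to k ≈ 9.76.
Then θ = 18.8/(9.76−1) ≈ 2.15.

k ≈ 9.76, θ ≈ 2.15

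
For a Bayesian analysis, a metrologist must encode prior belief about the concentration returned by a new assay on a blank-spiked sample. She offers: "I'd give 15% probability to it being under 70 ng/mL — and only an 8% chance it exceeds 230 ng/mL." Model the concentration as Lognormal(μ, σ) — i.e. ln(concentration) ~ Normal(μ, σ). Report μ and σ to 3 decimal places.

If T ~ Lognormal(μ,σ) then ln T ~ Normal(μ,σ), so the p-quantile of ln T is μ + z_p·σ.
ln(70) = 4.248 and ln(230) = 5.438; z_{0.15} = -1.036, z_{0.92} = 1.405.
σ = (5.438 − 4.248)/(1.405 − (-1.036)) = 0.487.
μ = 4.248 − (-1.036)·0.487 = 4.753.

μ ≈ 4.753, σ ≈ 0.487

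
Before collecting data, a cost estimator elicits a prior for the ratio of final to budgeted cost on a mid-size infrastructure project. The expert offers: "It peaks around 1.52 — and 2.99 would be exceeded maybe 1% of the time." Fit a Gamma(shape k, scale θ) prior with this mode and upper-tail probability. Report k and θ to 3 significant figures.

Gamma(k,θ) with k>1 has mode (k−1)θ, so θ = 1.52/(k−1).
Need P(X < 2.99) = 0.99 with θ tied to k this way. Start at k = 2, θ = 1.52: P(X<2.99) ≈ 0.585.
Too low — raise k to concentrate. Iterating converges to k ≈ 11.8.
Then θ = 1.52/(11.8−1) ≈ 0.141.

k ≈ 11.8, θ ≈ 0.141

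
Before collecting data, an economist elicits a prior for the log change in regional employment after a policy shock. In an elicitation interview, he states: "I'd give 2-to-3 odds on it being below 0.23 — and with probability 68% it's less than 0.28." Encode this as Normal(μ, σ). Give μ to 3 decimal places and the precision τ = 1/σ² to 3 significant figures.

For Normal(μ,σ), the p-quantile is μ + z_p·σ. Here z_{0.4} = -0.2533, z_{0.68} = 0.4677.
So 0.23 = μ − 0.2533σ and 0.28 = μ + 0.4677σ.
Subtracting: σ = (0.28 − 0.23)/(0.4677 − (-0.2533)) = 0.069.
Then μ = 0.23 − (-0.2533)·0.069 = 0.248.
Precision τ = 1/σ² = 1/0.06934² = 208.

μ = 0.248, τ = 208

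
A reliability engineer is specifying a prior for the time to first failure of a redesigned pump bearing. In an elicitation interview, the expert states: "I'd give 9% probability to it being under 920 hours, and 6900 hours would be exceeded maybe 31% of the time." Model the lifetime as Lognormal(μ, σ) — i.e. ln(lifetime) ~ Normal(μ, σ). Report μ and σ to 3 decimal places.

μ ≈ 8.295, σ ≈ 1.097

If T ~ Lognormal(μ,σ) then ln T ~ Normal(μ,σ), so the p-quantile of ln T is μ + z_p·σ.
ln(920) = 6.824 and ln(6900) = 8.839; z_{0.09} = -1.341, z_{0.69} = 0.4959.
σ = (8.839 − 6.824)/(0.4959 − (-1.341)) = 1.097.
μ = 6.824 − (-1.341)·1.097 = 8.295.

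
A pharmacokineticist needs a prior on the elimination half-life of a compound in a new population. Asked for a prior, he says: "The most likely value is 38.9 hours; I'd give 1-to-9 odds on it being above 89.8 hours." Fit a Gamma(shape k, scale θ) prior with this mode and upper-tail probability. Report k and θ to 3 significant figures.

Gamma(k,θ) with k>1 has mode (k−1)θ, so θ = 38.9/(k−1).
Need P(X < 89.8) = 0.9 with θ tied to k this way. Start at k = 2, θ = 38.9: P(X<89.8) ≈ 0.671.
Too low — raise k to concentrate. Iterating converges to k ≈ 3.75.
Then θ = 38.9/(3.75−1) ≈ 14.2.

k ≈ 3.75, θ ≈ 14.2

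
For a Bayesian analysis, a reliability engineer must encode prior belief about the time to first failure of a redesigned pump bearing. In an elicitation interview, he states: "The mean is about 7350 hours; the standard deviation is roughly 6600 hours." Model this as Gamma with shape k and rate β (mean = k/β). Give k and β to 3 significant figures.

k ≈ 1.24, β ≈ 0.000169

For Gamma(k, rate β): mean = k/β, variance = k/β², so CV = 1/√k.
CV = SD/mean = 6600/7350 = 0.898, hence k = 1/CV² = 1.24.
Then β = k/mean = 1.24/7350 = 0.000169.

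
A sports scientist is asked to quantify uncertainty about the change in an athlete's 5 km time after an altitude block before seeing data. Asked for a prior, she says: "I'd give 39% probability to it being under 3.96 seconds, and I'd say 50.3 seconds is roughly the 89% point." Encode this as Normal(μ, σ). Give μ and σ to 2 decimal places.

For Normal(μ,σ), the p-quantile is μ + z_p·σ. Here z_{0.39} = -0.2793, z_{0.89} = 1.227.
So 3.96 = μ − 0.2793σ and 50.3 = μ + 1.227σ.
Subtracting: σ = (50.3 − 3.96)/(1.227 − (-0.2793)) = 30.77.
Then μ = 3.96 − (-0.2793)·30.77 = 12.56.

μ = 12.56, σ = 30.77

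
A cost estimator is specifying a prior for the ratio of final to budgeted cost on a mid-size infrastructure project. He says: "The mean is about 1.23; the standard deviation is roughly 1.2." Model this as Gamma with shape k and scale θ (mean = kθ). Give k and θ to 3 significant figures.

For Gamma(k, scale θ): mean = kθ, variance = kθ², so CV = 1/√k.
CV = SD/mean = 1.2/1.23 = 0.9756, hence k = 1/CV² = 1.05.
Then θ = mean/k = 1.23/1.05 = 1.17.

k ≈ 1.05, θ ≈ 1.17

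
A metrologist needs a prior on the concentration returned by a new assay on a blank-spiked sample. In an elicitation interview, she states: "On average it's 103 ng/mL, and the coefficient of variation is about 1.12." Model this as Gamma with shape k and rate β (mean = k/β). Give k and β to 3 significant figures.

k ≈ 0.797, β ≈ 0.00774

For Gamma(k, rate β): mean = k/β, variance = k/β², so CV = 1/√k.
CV = 1.12, hence k = 1/CV² = 0.797.
Then β = k/mean = 0.797/103 = 0.00774.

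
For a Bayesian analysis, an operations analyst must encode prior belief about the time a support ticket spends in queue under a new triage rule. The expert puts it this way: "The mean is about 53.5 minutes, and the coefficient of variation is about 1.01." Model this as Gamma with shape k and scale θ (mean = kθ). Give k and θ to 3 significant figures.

For Gamma(k, scale θ): mean = kθ, variance = kθ², so CV = 1/√k.
CV = 1.01, hence k = 1/CV² = 0.98.
Then θ = mean/k = 53.5/0.98 = 54.6.

k ≈ 0.98, θ ≈ 54.6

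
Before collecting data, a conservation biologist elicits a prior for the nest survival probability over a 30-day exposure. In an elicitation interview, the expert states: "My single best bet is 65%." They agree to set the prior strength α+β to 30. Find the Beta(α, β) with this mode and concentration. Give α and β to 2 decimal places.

For α,β > 1 the Beta mode is (α−1)/(α+β−2). With α+β = 30, the mode is (α−1)/28.
Set (α−1)/28 = 0.65 → α = 1 + 0.65·28 = 19.20.
β = 30 − α = 10.80.

α = 19.20, β = 10.80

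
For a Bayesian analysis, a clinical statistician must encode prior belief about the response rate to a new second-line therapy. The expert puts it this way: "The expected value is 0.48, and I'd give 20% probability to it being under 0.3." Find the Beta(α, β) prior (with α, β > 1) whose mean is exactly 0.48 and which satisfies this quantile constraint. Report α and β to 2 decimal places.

α ≈ 2.68, β ≈ 2.91

With mean 0.48 fixed, write α = 0.48s, β = 0.52s where s = α+β.
Need P(θ < 0.3) = 0.2 under Beta(0.48s, 0.52s). Normal approximation: (q−m)/√(m(1−m)/s) ≈ z_{0.2} = -0.842, so s ≈ 0.48·0.52·(-0.842)²/(0.3−0.48)² = 5.5.
At s = 5.5: P(θ<0.3) ≈ 0.203. Adjusting to match 0.2 gives s ≈ 5.59.
So α = 0.48·5.59 ≈ 2.68, β = 0.52·5.59 ≈ 2.91.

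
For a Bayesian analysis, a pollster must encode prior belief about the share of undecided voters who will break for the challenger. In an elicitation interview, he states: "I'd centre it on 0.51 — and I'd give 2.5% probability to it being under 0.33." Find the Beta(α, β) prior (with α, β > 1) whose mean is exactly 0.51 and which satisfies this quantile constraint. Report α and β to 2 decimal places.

With mean 0.51 fixed, write α = 0.51s, β = 0.49s where s = α+β.
Need P(θ < 0.33) = 0.025 under Beta(0.51s, 0.49s). Normal approximation: (q−m)/√(m(1−m)/s) ≈ z_{0.025} = -1.96, so s ≈ 0.51·0.49·(-1.96)²/(0.33−0.51)² = 29.6.
At s = 29.6: P(θ<0.33) ≈ 0.023. Adjusting to match 0.025 gives s ≈ 28.37.
So α = 0.51·28.37 ≈ 14.47, β = 0.49·28.37 ≈ 13.90.

α ≈ 14.47, β ≈ 13.90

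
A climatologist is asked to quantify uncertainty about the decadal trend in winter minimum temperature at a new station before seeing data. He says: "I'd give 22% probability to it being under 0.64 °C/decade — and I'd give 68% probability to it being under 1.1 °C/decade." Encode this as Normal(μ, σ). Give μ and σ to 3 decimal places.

μ = 0.926, σ = 0.371

The p-quantile of Normal(μ,σ) is μ + z_p·σ, with z_{0.22} = -0.7722 and z_{0.68} = 0.4677.
Eliminate σ: μ = (z₂·x₁ − z₁·x₂)/(z₂ − z₁) = (0.4677·0.64 − (-0.7722)·1.1)/1.24 = 0.926.
Then σ = (x₂ − x₁)/(z₂ − z₁) = (1.1 − 0.64)/1.24 = 0.371.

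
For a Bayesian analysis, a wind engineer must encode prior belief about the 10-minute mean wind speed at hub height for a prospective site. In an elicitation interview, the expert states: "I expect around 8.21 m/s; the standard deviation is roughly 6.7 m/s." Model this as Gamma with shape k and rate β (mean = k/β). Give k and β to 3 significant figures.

k ≈ 1.5, β ≈ 0.183

For Gamma(k, rate β): mean = k/β, variance = k/β², so CV = 1/√k.
CV = SD/mean = 6.7/8.21 = 0.8161, hence k = 1/CV² = 1.5.
Then β = k/mean = 1.5/8.21 = 0.183.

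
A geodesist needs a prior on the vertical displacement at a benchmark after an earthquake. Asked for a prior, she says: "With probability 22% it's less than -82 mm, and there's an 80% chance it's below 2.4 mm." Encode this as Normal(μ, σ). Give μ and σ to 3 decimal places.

The p-quantile of Normal(μ,σ) is μ + z_p·σ, with z_{0.22} = -0.7722 and z_{0.8} = 0.8416.
Eliminate σ: μ = (z₂·x₁ − z₁·x₂)/(z₂ − z₁) = (0.8416·-82 − (-0.7722)·2.4)/1.614 = -41.615.
Then σ = (x₂ − x₁)/(z₂ − z₁) = (2.4 − -82)/1.614 = 52.298.

μ = -41.615, σ = 52.298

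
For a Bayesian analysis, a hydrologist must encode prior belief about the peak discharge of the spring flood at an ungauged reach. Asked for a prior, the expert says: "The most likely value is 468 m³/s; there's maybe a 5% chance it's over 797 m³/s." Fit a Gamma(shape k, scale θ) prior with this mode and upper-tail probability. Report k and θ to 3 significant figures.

Gamma(k,θ) with k>1 has mode (k−1)θ, so θ = 468/(k−1).
Need P(X < 797) = 0.95 with θ tied to k this way. Start at k = 2, θ = 468: P(X<797) ≈ 0.508.
Too low — raise k to concentrate. Iterating converges to k ≈ 10.8.
Then θ = 468/(10.8−1) ≈ 47.5.

k ≈ 10.8, θ ≈ 47.5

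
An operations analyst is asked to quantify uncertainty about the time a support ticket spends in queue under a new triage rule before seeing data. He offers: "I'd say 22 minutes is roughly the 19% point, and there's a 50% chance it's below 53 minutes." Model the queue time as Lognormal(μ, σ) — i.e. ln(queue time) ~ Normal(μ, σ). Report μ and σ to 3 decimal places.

If T ~ Lognormal(μ,σ) then ln T ~ Normal(μ,σ), so the p-quantile of ln T is μ + z_p·σ.
ln(22) = 3.091 and ln(53) = 3.97; z_{0.19} = -0.8779, z_{0.5} = 0.
σ = (3.97 − 3.091)/(0 − (-0.8779)) = 1.002.
μ = 3.091 − (-0.8779)·1.002 = 3.970.

μ ≈ 3.970, σ ≈ 1.002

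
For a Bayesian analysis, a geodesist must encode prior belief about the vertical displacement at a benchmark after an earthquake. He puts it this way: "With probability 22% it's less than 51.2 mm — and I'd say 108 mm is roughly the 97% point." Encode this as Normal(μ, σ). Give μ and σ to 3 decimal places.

For Normal(μ,σ), the p-quantile is μ + z_p·σ. Here z_{0.22} = -0.7722, z_{0.97} = 1.881.
So 51.2 = μ − 0.7722σ and 108 = μ + 1.881σ.
Subtracting: σ = (108 − 51.2)/(1.881 − (-0.7722)) = 21.410.
Then μ = 51.2 − (-0.7722)·21.410 = 67.733.

μ = 67.733, σ = 21.410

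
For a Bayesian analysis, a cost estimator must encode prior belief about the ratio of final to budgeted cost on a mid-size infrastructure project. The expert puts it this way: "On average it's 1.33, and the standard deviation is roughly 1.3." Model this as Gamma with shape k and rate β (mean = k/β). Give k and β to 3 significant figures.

k ≈ 1.05, β ≈ 0.787

For Gamma(k, rate β): mean = k/β, variance = k/β², so CV = 1/√k.
CV = SD/mean = 1.3/1.33 = 0.9774, hence k = 1/CV² = 1.05.
Then β = k/mean = 1.05/1.33 = 0.787.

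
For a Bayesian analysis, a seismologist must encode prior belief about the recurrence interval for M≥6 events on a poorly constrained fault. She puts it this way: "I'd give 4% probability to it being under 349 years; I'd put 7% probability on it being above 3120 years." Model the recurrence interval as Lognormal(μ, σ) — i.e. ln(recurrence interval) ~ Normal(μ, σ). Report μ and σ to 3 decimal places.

μ ≈ 7.044, σ ≈ 0.679

If T ~ Lognormal(μ,σ) then ln T ~ Normal(μ,σ), so the p-quantile of ln T is μ + z_p·σ.
ln(349) = 5.855 and ln(3120) = 8.046; z_{0.04} = -1.751, z_{0.93} = 1.476.
σ = (8.046 − 5.855)/(1.476 − (-1.751)) = 0.679.
μ = 5.855 − (-1.751)·0.679 = 7.044.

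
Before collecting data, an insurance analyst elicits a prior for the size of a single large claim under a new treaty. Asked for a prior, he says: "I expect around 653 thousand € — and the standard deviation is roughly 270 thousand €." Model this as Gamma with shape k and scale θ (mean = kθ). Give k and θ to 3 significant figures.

For Gamma(k, scale θ): mean = kθ, variance = kθ², so CV = 1/√k.
CV = SD/mean = 270/653 = 0.4135, hence k = 1/CV² = 5.85.
Then θ = mean/k = 653/5.85 = 112.

k ≈ 5.85, θ ≈ 112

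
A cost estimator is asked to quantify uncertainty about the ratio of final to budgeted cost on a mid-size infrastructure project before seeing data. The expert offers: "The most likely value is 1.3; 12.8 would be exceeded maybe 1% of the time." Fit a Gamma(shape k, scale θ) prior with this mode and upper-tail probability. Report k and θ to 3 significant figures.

Gamma(k,θ) with k>1 has mode (k−1)θ, so θ = 1.3/(k−1).
Need P(X < 12.8) = 0.99 with θ tied to k this way. Start at k = 2, θ = 1.3: P(X<12.8) ≈ 0.999.
Too high — lower k to spread out. Iterating converges to k ≈ 1.6.
Then θ = 1.3/(1.6−1) ≈ 2.18.

k ≈ 1.6, θ ≈ 2.18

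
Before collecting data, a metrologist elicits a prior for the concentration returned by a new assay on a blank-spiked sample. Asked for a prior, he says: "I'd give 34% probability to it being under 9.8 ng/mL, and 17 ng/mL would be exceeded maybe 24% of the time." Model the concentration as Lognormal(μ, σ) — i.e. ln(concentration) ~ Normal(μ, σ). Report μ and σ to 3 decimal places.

If T ~ Lognormal(μ,σ) then ln T ~ Normal(μ,σ), so the p-quantile of ln T is μ + z_p·σ.
ln(9.8) = 2.282 and ln(17) = 2.833; z_{0.34} = -0.4125, z_{0.76} = 0.7063.
σ = (2.833 − 2.282)/(0.7063 − (-0.4125)) = 0.492.
μ = 2.282 − (-0.4125)·0.492 = 2.485.

μ ≈ 2.485, σ ≈ 0.492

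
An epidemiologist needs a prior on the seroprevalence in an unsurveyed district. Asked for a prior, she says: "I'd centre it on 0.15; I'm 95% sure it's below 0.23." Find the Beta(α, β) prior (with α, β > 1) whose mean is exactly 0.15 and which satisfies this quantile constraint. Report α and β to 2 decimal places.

With mean 0.15 fixed, write α = 0.15s, β = 0.85s where s = α+β.
Need P(θ < 0.23) = 0.95 under Beta(0.15s, 0.85s). Normal approximation: (q−m)/√(m(1−m)/s) ≈ z_{0.95} = 1.64, so s ≈ 0.15·0.85·(1.64)²/(0.23−0.15)² = 53.9.
At s = 53.9: P(θ<0.23) ≈ 0.939. Adjusting to match 0.95 gives s ≈ 61.98.
So α = 0.15·61.98 ≈ 9.30, β = 0.85·61.98 ≈ 52.68.

α ≈ 9.30, β ≈ 52.68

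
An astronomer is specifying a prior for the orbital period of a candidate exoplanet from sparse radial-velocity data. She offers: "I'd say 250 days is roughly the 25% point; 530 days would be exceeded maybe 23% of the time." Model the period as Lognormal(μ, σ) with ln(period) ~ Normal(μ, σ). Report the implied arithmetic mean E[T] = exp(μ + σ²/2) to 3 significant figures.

E[T] ≈ 412 days

If T ~ Lognormal(μ,σ) then ln T ~ Normal(μ,σ), so the p-quantile of ln T is μ + z_p·σ.
ln(250) = 5.521 and ln(530) = 6.273; z_{0.25} = -0.6745, z_{0.77} = 0.7388.
σ = (6.273 − 5.521)/(0.7388 − (-0.6745)) = 0.532.
μ = 5.521 − (-0.6745)·0.532 = 5.880.
E[T] = exp(μ + σ²/2) = exp(5.880 + 0.1413) = 412 days.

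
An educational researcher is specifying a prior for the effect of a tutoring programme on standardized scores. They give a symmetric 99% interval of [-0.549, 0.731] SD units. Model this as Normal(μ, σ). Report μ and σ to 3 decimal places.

μ = 0.091, σ = 0.248

A symmetric 99% interval runs μ ± z·σ with z = 2.576.
Half-width = 0.64, so σ = 0.64/2.576 = 0.248.
μ is the interval midpoint, 0.091.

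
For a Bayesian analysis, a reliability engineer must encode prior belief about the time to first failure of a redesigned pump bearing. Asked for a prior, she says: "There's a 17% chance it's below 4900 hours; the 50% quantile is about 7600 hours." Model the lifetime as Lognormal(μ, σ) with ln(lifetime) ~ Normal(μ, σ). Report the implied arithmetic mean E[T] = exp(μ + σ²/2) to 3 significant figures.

E[T] ≈ 8450 hours

If T ~ Lognormal(μ,σ) then ln T ~ Normal(μ,σ), so the p-quantile of ln T is μ + z_p·σ.
ln(4900) = 8.497 and ln(7600) = 8.936; z_{0.17} = -0.9542, z_{0.5} = 0.
σ = (8.936 − 8.497)/(0 − (-0.9542)) = 0.460.
μ = 8.497 − (-0.9542)·0.460 = 8.936.
E[T] = exp(μ + σ²/2) = exp(8.936 + 0.1058) = 8450 hours.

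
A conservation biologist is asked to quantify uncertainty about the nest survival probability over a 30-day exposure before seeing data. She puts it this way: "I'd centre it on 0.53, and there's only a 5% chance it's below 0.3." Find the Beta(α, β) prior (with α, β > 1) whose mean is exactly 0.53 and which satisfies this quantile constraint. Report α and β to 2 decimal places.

α ≈ 6.43, β ≈ 5.71

With mean 0.53 fixed, write α = 0.53s, β = 0.47s where s = α+β.
Need P(θ < 0.3) = 0.05 under Beta(0.53s, 0.47s). Normal approximation: (q−m)/√(m(1−m)/s) ≈ z_{0.05} = -1.64, so s ≈ 0.53·0.47·(-1.64)²/(0.3−0.53)² = 12.7.
At s = 12.7: P(θ<0.3) ≈ 0.046. Adjusting to match 0.05 gives s ≈ 12.14.
So α = 0.53·12.14 ≈ 6.43, β = 0.47·12.14 ≈ 5.71.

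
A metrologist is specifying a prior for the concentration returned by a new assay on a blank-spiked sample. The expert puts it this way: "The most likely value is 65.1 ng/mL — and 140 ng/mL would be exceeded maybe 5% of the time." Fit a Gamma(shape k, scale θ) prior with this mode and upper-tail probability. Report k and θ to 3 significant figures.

k ≈ 5.7, θ ≈ 13.8

Gamma(k,θ) with k>1 has mode (k−1)θ, so θ = 65.1/(k−1).
Need P(X < 140) = 0.95 with θ tied to k this way. Start at k = 2, θ = 65.1: P(X<140) ≈ 0.633.
Too low — raise k to concentrate. Iterating converges to k ≈ 5.7.
Then θ = 65.1/(5.7−1) ≈ 13.8.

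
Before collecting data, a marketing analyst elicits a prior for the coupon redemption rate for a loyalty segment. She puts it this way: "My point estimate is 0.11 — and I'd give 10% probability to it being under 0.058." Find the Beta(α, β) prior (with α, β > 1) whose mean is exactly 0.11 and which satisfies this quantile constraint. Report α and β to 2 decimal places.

With mean 0.11 fixed, write α = 0.11s, β = 0.89s where s = α+β.
Need P(θ < 0.058) = 0.1 under Beta(0.11s, 0.89s). Normal approximation: (q−m)/√(m(1−m)/s) ≈ z_{0.1} = -1.28, so s ≈ 0.11·0.89·(-1.28)²/(0.058−0.11)² = 59.5.
At s = 59.5: P(θ<0.058) ≈ 0.078. Adjusting to match 0.1 gives s ≈ 50.10.
So α = 0.11·50.10 ≈ 5.51, β = 0.89·50.10 ≈ 44.59.

α ≈ 5.51, β ≈ 44.59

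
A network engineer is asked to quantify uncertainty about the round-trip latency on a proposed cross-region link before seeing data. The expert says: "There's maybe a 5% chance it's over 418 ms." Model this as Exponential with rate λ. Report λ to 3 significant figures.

P(T > 418.0) = e^(−λ·418.0) = 0.05, so λ = −ln(0.05)/418.0 = 0.00717.

λ ≈ 0.00717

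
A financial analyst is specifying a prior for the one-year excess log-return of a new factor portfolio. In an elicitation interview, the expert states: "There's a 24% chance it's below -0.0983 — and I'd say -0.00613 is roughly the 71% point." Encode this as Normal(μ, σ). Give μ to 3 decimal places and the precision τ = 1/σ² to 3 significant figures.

For Normal(μ,σ), the p-quantile is μ + z_p·σ. Here z_{0.24} = -0.7063, z_{0.71} = 0.5534.
So -0.0983 = μ − 0.7063σ and -0.00613 = μ + 0.5534σ.
Subtracting: σ = (-0.00613 − -0.0983)/(0.5534 − (-0.7063)) = 0.073.
Then μ = -0.0983 − (-0.7063)·0.073 = -0.047.
Precision τ = 1/σ² = 1/0.07317² = 187.

μ = -0.047, τ = 187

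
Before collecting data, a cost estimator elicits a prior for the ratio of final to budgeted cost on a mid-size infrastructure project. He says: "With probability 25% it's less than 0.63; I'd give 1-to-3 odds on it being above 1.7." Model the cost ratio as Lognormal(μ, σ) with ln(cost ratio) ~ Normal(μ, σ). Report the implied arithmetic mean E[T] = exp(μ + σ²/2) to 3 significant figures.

If T ~ Lognormal(μ,σ) then ln T ~ Normal(μ,σ), so the p-quantile of ln T is μ + z_p·σ.
ln(0.63) = -0.462 and ln(1.7) = 0.5306; z_{0.25} = -0.6745, z_{0.75} = 0.6745.
σ = (0.5306 − -0.462)/(0.6745 − (-0.6745)) = 0.736.
μ = -0.462 − (-0.6745)·0.736 = 0.034.
E[T] = exp(μ + σ²/2) = exp(0.034 + 0.2707) = 1.36.

E[T] ≈ 1.36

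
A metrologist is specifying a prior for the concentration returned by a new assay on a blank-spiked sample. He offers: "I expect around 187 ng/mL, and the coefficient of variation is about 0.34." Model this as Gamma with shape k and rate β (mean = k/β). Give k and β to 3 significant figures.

For Gamma(k, rate β): mean = k/β, variance = k/β², so CV = 1/√k.
CV = 0.34, hence k = 1/CV² = 8.65.
Then β = k/mean = 8.65/187 = 0.0463.

k ≈ 8.65, β ≈ 0.0463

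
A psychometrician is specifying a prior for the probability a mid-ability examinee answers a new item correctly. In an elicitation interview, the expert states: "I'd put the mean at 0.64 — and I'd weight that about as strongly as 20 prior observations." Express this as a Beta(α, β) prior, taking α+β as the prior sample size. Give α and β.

α = 12.8, β = 7.2

Under the effective-sample-size interpretation, Beta(α, β) has prior mean α/(α+β) and prior sample size α+β.
So α+β = 20 and α/(α+β) = 0.64, giving α = 0.64·20 = 12.8 and β = 20 − 12.8 = 7.2.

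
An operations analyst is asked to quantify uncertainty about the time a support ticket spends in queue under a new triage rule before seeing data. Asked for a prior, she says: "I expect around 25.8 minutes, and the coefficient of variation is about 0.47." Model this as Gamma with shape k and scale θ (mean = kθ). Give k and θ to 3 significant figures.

For Gamma(k, scale θ): mean = kθ, variance = kθ², so CV = 1/√k.
CV = 0.47, hence k = 1/CV² = 4.53.
Then θ = mean/k = 25.8/4.53 = 5.7.

k ≈ 4.53, θ ≈ 5.7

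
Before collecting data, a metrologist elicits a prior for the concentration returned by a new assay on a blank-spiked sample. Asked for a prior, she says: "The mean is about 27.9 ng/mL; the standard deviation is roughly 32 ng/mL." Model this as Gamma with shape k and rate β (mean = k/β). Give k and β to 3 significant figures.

k ≈ 0.76, β ≈ 0.0272

For Gamma(k, rate β): mean = k/β, variance = k/β², so CV = 1/√k.
CV = SD/mean = 32/27.9 = 1.147, hence k = 1/CV² = 0.76.
Then β = k/mean = 0.76/27.9 = 0.0272.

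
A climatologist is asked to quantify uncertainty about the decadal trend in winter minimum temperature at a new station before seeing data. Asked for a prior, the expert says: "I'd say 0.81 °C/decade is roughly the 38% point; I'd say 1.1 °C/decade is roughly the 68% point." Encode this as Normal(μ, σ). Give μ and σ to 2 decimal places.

μ = 0.92, σ = 0.38

The p-quantile of Normal(μ,σ) is μ + z_p·σ, with z_{0.38} = -0.3055 and z_{0.68} = 0.4677.
Eliminate σ: μ = (z₂·x₁ − z₁·x₂)/(z₂ − z₁) = (0.4677·0.81 − (-0.3055)·1.1)/0.7732 = 0.92.
Then σ = (x₂ − x₁)/(z₂ − z₁) = (1.1 − 0.81)/0.7732 = 0.38.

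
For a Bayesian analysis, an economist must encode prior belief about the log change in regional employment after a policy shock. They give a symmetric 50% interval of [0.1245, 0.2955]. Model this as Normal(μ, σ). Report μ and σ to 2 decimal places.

A symmetric 50% interval runs μ ± z·σ with z = 0.6745.
Half-width = 0.0855, so σ = 0.0855/0.6745 = 0.13.
μ is the interval midpoint, 0.21.

μ = 0.21, σ = 0.13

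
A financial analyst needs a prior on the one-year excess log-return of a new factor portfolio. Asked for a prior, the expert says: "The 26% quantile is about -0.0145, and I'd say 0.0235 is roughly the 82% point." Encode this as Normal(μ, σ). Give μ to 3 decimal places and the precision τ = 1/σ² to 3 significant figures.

μ = 0.001, τ = 1680

The p-quantile of Normal(μ,σ) is μ + z_p·σ, with z_{0.26} = -0.6433 and z_{0.82} = 0.9154.
Eliminate σ: μ = (z₂·x₁ − z₁·x₂)/(z₂ − z₁) = (0.9154·-0.0145 − (-0.6433)·0.0235)/1.559 = 0.001.
Then σ = (x₂ − x₁)/(z₂ − z₁) = (0.0235 − -0.0145)/1.559 = 0.024.
Precision τ = 1/σ² = 1/0.02438² = 1680.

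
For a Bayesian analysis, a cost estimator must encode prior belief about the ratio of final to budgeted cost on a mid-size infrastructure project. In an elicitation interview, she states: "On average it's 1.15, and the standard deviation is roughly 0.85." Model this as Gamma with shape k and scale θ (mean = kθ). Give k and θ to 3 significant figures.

k ≈ 1.83, θ ≈ 0.628

For Gamma(k, scale θ): mean = kθ, variance = kθ², so CV = 1/√k.
CV = SD/mean = 0.85/1.15 = 0.7391, hence k = 1/CV² = 1.83.
Then θ = mean/k = 1.15/1.83 = 0.628.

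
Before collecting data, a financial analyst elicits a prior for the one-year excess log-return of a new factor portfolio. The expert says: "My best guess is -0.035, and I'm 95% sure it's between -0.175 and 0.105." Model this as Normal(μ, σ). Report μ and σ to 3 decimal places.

A symmetric 95% interval runs μ ± z·σ with z = 1.96.
Half-width = 0.14, so σ = 0.14/1.96 = 0.071.
μ is the stated best guess, -0.035.

μ = -0.035, σ = 0.071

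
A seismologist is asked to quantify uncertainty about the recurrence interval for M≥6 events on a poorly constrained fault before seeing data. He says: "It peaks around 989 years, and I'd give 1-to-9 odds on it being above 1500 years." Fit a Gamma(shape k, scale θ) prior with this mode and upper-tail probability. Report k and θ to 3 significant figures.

k ≈ 11.7, θ ≈ 92.1

Gamma(k,θ) with k>1 has mode (k−1)θ, so θ = 989/(k−1).
Need P(X < 1500) = 0.9 with θ tied to k this way. Start at k = 2, θ = 989: P(X<1500) ≈ 0.448.
Too low — raise k to concentrate. Iterating converges to k ≈ 11.7.
Then θ = 989/(11.7−1) ≈ 92.1.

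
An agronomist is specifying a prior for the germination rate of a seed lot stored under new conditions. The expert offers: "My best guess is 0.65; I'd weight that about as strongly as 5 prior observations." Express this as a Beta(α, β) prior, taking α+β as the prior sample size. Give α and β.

α = 3.25, β = 1.75

Under the effective-sample-size interpretation, Beta(α, β) has prior mean α/(α+β) and prior sample size α+β.
So α+β = 5 and α/(α+β) = 0.65, giving α = 0.65·5 = 3.25 and β = 5 − 3.25 = 1.75.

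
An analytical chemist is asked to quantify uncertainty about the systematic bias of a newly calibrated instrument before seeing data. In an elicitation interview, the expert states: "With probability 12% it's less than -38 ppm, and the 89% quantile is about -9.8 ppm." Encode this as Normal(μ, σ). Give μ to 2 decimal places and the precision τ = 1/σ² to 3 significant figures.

μ = -24.20, τ = 0.00725

For Normal(μ,σ), the p-quantile is μ + z_p·σ. Here z_{0.12} = -1.175, z_{0.89} = 1.227.
So -38 = μ − 1.175σ and -9.8 = μ + 1.227σ.
Subtracting: σ = (-9.8 − -38)/(1.227 − (-1.175)) = 11.74.
Then μ = -38 − (-1.175)·11.74 = -24.20.
Precision τ = 1/σ² = 1/11.74² = 0.00725.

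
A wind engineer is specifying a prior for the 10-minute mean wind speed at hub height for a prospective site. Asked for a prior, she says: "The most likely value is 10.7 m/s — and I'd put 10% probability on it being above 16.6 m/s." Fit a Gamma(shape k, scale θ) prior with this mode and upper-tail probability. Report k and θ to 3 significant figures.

Gamma(k,θ) with k>1 has mode (k−1)θ, so θ = 10.7/(k−1).
Need P(X < 16.6) = 0.9 with θ tied to k this way. Start at k = 2, θ = 10.7: P(X<16.6) ≈ 0.459.
Too low — raise k to concentrate. Iterating converges to k ≈ 10.7.
Then θ = 10.7/(10.7−1) ≈ 1.1.

k ≈ 10.7, θ ≈ 1.1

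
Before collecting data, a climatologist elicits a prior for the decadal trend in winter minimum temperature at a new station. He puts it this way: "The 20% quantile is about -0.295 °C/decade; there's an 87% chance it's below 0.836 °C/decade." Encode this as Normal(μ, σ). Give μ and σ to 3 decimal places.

μ = 0.189, σ = 0.575

For Normal(μ,σ), the p-quantile is μ + z_p·σ. Here z_{0.2} = -0.8416, z_{0.87} = 1.126.
So -0.295 = μ − 0.8416σ and 0.836 = μ + 1.126σ.
Subtracting: σ = (0.836 − -0.295)/(1.126 − (-0.8416)) = 0.575.
Then μ = -0.295 − (-0.8416)·0.575 = 0.189.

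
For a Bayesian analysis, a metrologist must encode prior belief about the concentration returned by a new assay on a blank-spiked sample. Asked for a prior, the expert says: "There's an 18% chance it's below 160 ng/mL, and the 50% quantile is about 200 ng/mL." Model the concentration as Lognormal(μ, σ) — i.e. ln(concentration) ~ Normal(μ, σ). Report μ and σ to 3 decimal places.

If T ~ Lognormal(μ,σ) then ln T ~ Normal(μ,σ), so the p-quantile of ln T is μ + z_p·σ.
ln(160) = 5.075 and ln(200) = 5.298; z_{0.18} = -0.9154, z_{0.5} = 0.
σ = (5.298 − 5.075)/(0 − (-0.9154)) = 0.244.
μ = 5.075 − (-0.9154)·0.244 = 5.298.

μ ≈ 5.298, σ ≈ 0.244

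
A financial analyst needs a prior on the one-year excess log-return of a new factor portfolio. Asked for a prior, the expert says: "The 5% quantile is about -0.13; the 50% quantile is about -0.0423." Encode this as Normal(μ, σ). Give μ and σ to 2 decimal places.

For Normal(μ,σ), the p-quantile is μ + z_p·σ. Here z_{0.05} = -1.645, z_{0.5} = 0.
So -0.13 = μ − 1.645σ and -0.0423 = μ + 0σ.
Subtracting: σ = (-0.0423 − -0.13)/(0 − (-1.645)) = 0.05.
Then μ = -0.13 − (-1.645)·0.05 = -0.04.

μ = -0.04, σ = 0.05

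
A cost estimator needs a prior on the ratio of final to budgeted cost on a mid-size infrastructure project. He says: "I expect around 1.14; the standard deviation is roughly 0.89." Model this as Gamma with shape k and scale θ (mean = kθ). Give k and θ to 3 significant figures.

k ≈ 1.64, θ ≈ 0.695

For Gamma(k, scale θ): mean = kθ, variance = kθ², so CV = 1/√k.
CV = SD/mean = 0.89/1.14 = 0.7807, hence k = 1/CV² = 1.64.
Then θ = mean/k = 1.14/1.64 = 0.695.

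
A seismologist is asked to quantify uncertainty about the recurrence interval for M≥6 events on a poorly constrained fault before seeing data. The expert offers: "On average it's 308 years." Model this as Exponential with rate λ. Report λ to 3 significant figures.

Exponential mean = 1/λ, so λ = 1/308.0 = 0.00325.

λ ≈ 0.00325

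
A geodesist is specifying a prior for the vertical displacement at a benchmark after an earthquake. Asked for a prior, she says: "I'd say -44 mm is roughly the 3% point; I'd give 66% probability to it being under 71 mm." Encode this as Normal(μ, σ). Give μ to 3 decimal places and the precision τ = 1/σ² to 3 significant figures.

μ = 50.316, τ = 0.000398

For Normal(μ,σ), the p-quantile is μ + z_p·σ. Here z_{0.03} = -1.881, z_{0.66} = 0.4125.
So -44 = μ − 1.881σ and 71 = μ + 0.4125σ.
Subtracting: σ = (71 − -44)/(0.4125 − (-1.881)) = 50.147.
Then μ = -44 − (-1.881)·50.147 = 50.316.
Precision τ = 1/σ² = 1/50.15² = 0.000398.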